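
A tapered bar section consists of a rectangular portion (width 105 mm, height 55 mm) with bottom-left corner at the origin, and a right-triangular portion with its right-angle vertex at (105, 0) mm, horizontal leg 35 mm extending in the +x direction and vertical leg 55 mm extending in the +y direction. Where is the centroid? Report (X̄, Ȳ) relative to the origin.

rectangular portion: A = 105 × 55 = 5775.00, centroid at (52.50, 27.50).
triangular portion: A = ½·35·55 = 962.50, centroid at (116.67, 18.33).
ΣA = 6737.50 mm²
ΣAX̄ = (5775.00)(52.50) + (962.50)(116.67) = 415479.17 mm³
ΣAȲ = (5775.00)(27.50) + (962.50)(18.33) = 176458.33 mm³
X̄ = 415479.17 / 6737.50 = 61.67 mm
Ȳ = 176458.33 / 6737.50 = 26.19 mm

X̄ = 61.67 mm, Ȳ = 26.19 mm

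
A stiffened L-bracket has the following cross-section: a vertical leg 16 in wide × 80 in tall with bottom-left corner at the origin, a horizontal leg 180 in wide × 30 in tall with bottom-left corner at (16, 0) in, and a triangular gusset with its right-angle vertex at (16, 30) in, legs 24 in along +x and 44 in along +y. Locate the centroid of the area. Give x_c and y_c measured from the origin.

x_c = 82.59 in, y_c = 21.61 in

vertical leg: A = 16 × 80 = 1280.00, centroid at (8.00, 40.00).
horizontal leg: A = 180 × 30 = 5400.00, centroid at (106.00, 15.00).
gusset: A = ½·24·44 = 528.00, centroid at (24.00, 44.67).
ΣA = 7208.00 in²
ΣAx_c = (1280.00)(8.00) + (5400.00)(106.00) + (528.00)(24.00) = 595312.00 in³
ΣAy_c = (1280.00)(40.00) + (5400.00)(15.00) + (528.00)(44.67) = 155784.00 in³
x_c = 595312.00 / 7208.00 = 82.59 in
y_c = 155784.00 / 7208.00 = 21.61 in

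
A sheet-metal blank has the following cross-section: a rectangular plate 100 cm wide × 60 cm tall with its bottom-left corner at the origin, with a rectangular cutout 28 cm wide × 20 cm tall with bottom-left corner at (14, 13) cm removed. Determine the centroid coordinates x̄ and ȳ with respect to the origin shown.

Part | A | x̄ᵢ | ȳᵢ | A·x̄ᵢ | A·ȳᵢ
plate | 6000.00 | 50.00 | 30.00 | 300000.00 | 180000.00
hole | -560.00 | 28.00 | 23.00 | -15680.00 | -12880.00
Σ | 5440.00 |  |  | 284320.00 | 167120.00
x̄ = 284320.00 / 5440.00 = 52.26 cm
ȳ = 167120.00 / 5440.00 = 30.72 cm

x̄ = 52.26 cm, ȳ = 30.72 cm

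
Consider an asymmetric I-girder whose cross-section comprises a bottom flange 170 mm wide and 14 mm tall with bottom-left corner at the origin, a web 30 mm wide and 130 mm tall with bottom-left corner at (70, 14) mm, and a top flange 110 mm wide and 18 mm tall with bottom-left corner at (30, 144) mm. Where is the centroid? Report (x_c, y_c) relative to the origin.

Part | A | x̄ᵢ | ȳᵢ | A·x̄ᵢ | A·ȳᵢ
bottom flange | 2380.00 | 85.00 | 7.00 | 202300.00 | 16660.00
web | 3900.00 | 85.00 | 79.00 | 331500.00 | 308100.00
top flange | 1980.00 | 85.00 | 153.00 | 168300.00 | 302940.00
Σ | 8260.00 |  |  | 702100.00 | 627700.00
x_c = 702100.00 / 8260.00 = 85.00 mm
y_c = 627700.00 / 8260.00 = 75.99 mm

x_c = 85.00 mm, y_c = 75.99 mm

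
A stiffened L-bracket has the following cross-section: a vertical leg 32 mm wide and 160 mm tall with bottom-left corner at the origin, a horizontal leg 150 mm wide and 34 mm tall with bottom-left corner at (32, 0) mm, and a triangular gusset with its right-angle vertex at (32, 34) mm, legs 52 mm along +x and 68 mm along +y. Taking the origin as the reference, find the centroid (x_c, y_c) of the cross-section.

vertical leg: A = 32 × 160 = 5120.00, centroid at (16.00, 80.00).
horizontal leg: A = 150 × 34 = 5100.00, centroid at (107.00, 17.00).
gusset: A = ½·52·68 = 1768.00, centroid at (49.33, 56.67).
ΣA = 11988.00 mm², ΣAx_c = 714841.33 mm³, ΣAy_c = 596486.67 mm³.
x_c = 714841.33/11988.00 = 59.63 mm; y_c = 596486.67/11988.00 = 49.76 mm.

x_c = 59.63 mm, y_c = 49.76 mm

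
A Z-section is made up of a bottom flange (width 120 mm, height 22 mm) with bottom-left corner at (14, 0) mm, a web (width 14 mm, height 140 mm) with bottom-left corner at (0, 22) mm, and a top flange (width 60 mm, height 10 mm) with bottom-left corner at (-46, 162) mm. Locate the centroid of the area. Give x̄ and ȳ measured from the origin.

x̄ = 38.36 mm, ȳ = 59.53 mm

Part | A | x̄ᵢ | ȳᵢ | A·x̄ᵢ | A·ȳᵢ
bottom flange | 2640.00 | 74.00 | 11.00 | 195360.00 | 29040.00
web | 1960.00 | 7.00 | 92.00 | 13720.00 | 180320.00
top flange | 600.00 | -16.00 | 167.00 | -9600.00 | 100200.00
Σ | 5200.00 |  |  | 199480.00 | 309560.00
x̄ = 199480.00 / 5200.00 = 38.36 mm
ȳ = 309560.00 / 5200.00 = 59.53 mm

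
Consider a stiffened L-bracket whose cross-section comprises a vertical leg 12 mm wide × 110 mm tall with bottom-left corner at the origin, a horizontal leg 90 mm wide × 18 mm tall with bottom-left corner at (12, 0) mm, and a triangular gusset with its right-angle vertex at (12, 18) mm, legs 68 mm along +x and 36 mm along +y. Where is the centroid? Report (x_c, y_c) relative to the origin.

x_c = 34.27 mm, y_c = 29.76 mm

vertical leg: A = 12 × 110 = 1320.00, centroid at (6.00, 55.00).
horizontal leg: A = 90 × 18 = 1620.00, centroid at (57.00, 9.00).
gusset: A = ½·68·36 = 1224.00, centroid at (34.67, 30.00).
ΣA = 4164.00 mm², ΣAx_c = 142692.00 mm³, ΣAy_c = 123900.00 mm³.
x_c = 142692.00/4164.00 = 34.27 mm; y_c = 123900.00/4164.00 = 29.76 mm.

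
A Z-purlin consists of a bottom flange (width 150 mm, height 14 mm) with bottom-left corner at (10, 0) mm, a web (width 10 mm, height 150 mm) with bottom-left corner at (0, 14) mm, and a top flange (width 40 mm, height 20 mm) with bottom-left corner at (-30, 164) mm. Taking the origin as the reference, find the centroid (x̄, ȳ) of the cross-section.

Part | A | x̄ᵢ | ȳᵢ | A·x̄ᵢ | A·ȳᵢ
bottom flange | 2100.00 | 85.00 | 7.00 | 178500.00 | 14700.00
web | 1500.00 | 5.00 | 89.00 | 7500.00 | 133500.00
top flange | 800.00 | -10.00 | 174.00 | -8000.00 | 139200.00
Σ | 4400.00 |  |  | 178000.00 | 287400.00
x̄ = 178000.00 / 4400.00 = 40.45 mm
ȳ = 287400.00 / 4400.00 = 65.32 mm

x̄ = 40.45 mm, ȳ = 65.32 mm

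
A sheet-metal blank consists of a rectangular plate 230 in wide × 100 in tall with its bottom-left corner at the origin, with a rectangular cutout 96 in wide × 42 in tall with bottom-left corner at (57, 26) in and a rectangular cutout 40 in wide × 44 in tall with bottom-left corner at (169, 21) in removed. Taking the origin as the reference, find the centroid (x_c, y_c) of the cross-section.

plate: A = 230 × 100 = 23000.00, centroid at (115.00, 50.00).
hole 1: A = −(96 × 42) = -4032.00, centroid at (105.00, 47.00).
hole 2: A = −(40 × 44) = -1760.00, centroid at (189.00, 43.00).
ΣA = 17208.00 in², ΣAx_c = 1889000.00 in³, ΣAy_c = 884816.00 in³.
x_c = 1889000.00/17208.00 = 109.77 in; y_c = 884816.00/17208.00 = 51.42 in.

x_c = 109.77 in, y_c = 51.42 in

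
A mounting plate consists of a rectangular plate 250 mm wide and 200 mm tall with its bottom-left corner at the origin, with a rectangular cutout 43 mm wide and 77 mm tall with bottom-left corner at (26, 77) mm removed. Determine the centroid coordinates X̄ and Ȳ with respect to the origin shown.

X̄ = 130.50 mm, Ȳ = 98.90 mm

Part | A | x̄ᵢ | ȳᵢ | A·x̄ᵢ | A·ȳᵢ
plate | 50000.00 | 125.00 | 100.00 | 6250000.00 | 5000000.00
hole | -3311.00 | 47.50 | 115.50 | -157272.50 | -382420.50
Σ | 46689.00 |  |  | 6092727.50 | 4617579.50
X̄ = 6092727.50 / 46689.00 = 130.50 mm
Ȳ = 4617579.50 / 46689.00 = 98.90 mm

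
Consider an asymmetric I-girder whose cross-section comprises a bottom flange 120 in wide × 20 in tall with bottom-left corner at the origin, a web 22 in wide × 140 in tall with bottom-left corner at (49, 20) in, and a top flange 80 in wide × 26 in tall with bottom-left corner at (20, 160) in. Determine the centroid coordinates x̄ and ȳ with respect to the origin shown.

x̄ = 60.00 in, ȳ = 87.44 in

bottom flange: A = 120 × 20 = 2400.00, centroid at (60.00, 10.00).
web: A = 22 × 140 = 3080.00, centroid at (60.00, 90.00).
top flange: A = 80 × 26 = 2080.00, centroid at (60.00, 173.00).
ΣA = 7560.00 in², ΣAx̄ = 453600.00 in³, ΣAȳ = 661040.00 in³.
x̄ = 453600.00/7560.00 = 60.00 in; ȳ = 661040.00/7560.00 = 87.44 in.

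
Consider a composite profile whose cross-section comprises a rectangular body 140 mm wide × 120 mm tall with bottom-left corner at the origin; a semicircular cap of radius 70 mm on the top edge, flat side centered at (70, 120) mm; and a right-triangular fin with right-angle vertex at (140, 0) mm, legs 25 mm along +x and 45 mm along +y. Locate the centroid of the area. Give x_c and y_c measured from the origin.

x_c = 71.76 mm, y_c = 86.54 mm

Part | A | x̄ᵢ | ȳᵢ | A·x̄ᵢ | A·ȳᵢ
rectangular body | 16800.00 | 70.00 | 60.00 | 1176000.00 | 1008000.00
semicircular top | 7696.90 | 70.00 | 149.71 | 538783.14 | 1152294.91
triangular fin | 562.50 | 148.33 | 15.00 | 83437.50 | 8437.50
Σ | 25059.40 |  |  | 1798220.64 | 2168732.41
x_c = 1798220.64 / 25059.40 = 71.76 mm
y_c = 2168732.41 / 25059.40 = 86.54 mm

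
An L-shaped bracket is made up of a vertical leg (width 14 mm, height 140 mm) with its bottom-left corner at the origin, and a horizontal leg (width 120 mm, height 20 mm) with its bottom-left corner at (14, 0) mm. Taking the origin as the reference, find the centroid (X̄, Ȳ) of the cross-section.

X̄ = 43.88 mm, Ȳ = 36.97 mm

vertical leg: A = 14 × 140 = 1960.00, centroid at (7.00, 70.00).
horizontal leg: A = 120 × 20 = 2400.00, centroid at (74.00, 10.00).
ΣA = 4360.00 mm², ΣAX̄ = 191320.00 mm³, ΣAȲ = 161200.00 mm³.
X̄ = 191320.00/4360.00 = 43.88 mm; Ȳ = 161200.00/4360.00 = 36.97 mm.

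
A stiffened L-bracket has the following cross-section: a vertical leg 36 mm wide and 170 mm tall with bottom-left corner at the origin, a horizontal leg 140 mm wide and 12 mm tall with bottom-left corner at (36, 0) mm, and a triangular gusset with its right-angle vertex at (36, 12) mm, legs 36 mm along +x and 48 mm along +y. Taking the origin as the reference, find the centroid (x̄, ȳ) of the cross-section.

vertical leg: A = 36 × 170 = 6120.00, centroid at (18.00, 85.00).
horizontal leg: A = 140 × 12 = 1680.00, centroid at (106.00, 6.00).
gusset: A = ½·36·48 = 864.00, centroid at (48.00, 28.00).
ΣA = 8664.00 mm², ΣAx̄ = 329712.00 mm³, ΣAȳ = 554472.00 mm³.
x̄ = 329712.00/8664.00 = 38.06 mm; ȳ = 554472.00/8664.00 = 64.00 mm.

x̄ = 38.06 mm, ȳ = 64.00 mm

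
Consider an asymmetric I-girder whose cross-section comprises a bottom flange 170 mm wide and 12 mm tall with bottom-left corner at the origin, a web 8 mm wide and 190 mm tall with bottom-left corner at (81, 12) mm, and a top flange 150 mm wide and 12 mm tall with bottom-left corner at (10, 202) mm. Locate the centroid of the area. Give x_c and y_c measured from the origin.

x_c = 85.00 mm, y_c = 102.48 mm

bottom flange: A = 170 × 12 = 2040.00, centroid at (85.00, 6.00).
web: A = 8 × 190 = 1520.00, centroid at (85.00, 107.00).
top flange: A = 150 × 12 = 1800.00, centroid at (85.00, 208.00).
ΣA = 5360.00 mm²
ΣAx_c = (2040.00)(85.00) + (1520.00)(85.00) + (1800.00)(85.00) = 455600.00 mm³
ΣAy_c = (2040.00)(6.00) + (1520.00)(107.00) + (1800.00)(208.00) = 549280.00 mm³
x_c = 455600.00 / 5360.00 = 85.00 mm
y_c = 549280.00 / 5360.00 = 102.48 mm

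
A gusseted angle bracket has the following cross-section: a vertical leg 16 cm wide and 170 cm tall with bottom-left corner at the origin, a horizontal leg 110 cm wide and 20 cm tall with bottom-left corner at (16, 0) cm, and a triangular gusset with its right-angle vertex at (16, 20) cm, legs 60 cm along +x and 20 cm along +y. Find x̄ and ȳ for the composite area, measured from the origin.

x̄ = 36.15 cm, ȳ = 48.77 cm

vertical leg: A = 16 × 170 = 2720.00, centroid at (8.00, 85.00).
horizontal leg: A = 110 × 20 = 2200.00, centroid at (71.00, 10.00).
gusset: A = ½·60·20 = 600.00, centroid at (36.00, 26.67).
ΣA = 5520.00 cm², ΣAx̄ = 199560.00 cm³, ΣAȳ = 269200.00 cm³.
x̄ = 199560.00/5520.00 = 36.15 cm; ȳ = 269200.00/5520.00 = 48.77 cm.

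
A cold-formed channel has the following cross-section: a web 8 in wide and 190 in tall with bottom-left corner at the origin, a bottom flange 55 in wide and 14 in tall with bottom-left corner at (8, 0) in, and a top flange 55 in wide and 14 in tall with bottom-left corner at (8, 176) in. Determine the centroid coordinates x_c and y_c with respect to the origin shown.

x_c = 19.85 in, y_c = 95.00 in

web: A = 8 × 190 = 1520.00, centroid at (4.00, 95.00).
bottom flange: A = 55 × 14 = 770.00, centroid at (35.50, 7.00).
top flange: A = 55 × 14 = 770.00, centroid at (35.50, 183.00).
ΣA = 3060.00 in², ΣAx_c = 60750.00 in³, ΣAy_c = 290700.00 in³.
x_c = 60750.00/3060.00 = 19.85 in; y_c = 290700.00/3060.00 = 95.00 in.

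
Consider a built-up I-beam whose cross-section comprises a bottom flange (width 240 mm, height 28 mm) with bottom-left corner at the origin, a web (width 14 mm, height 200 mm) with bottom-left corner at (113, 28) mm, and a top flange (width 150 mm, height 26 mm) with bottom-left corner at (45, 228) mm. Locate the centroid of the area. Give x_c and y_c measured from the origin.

bottom flange: A = 240 × 28 = 6720.00, centroid at (120.00, 14.00).
web: A = 14 × 200 = 2800.00, centroid at (120.00, 128.00).
top flange: A = 150 × 26 = 3900.00, centroid at (120.00, 241.00).
ΣA = 13420.00 mm², ΣAx_c = 1610400.00 mm³, ΣAy_c = 1392380.00 mm³.
x_c = 1610400.00/13420.00 = 120.00 mm; y_c = 1392380.00/13420.00 = 103.75 mm.

x_c = 120.00 mm, y_c = 103.75 mm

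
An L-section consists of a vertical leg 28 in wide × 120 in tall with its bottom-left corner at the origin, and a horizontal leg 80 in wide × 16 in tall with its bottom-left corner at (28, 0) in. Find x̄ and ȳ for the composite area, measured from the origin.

x̄ = 28.90 in, ȳ = 45.66 in

vertical leg: A = 28 × 120 = 3360.00, centroid at (14.00, 60.00).
horizontal leg: A = 80 × 16 = 1280.00, centroid at (68.00, 8.00).
ΣA = 4640.00 in², ΣAx̄ = 134080.00 in³, ΣAȳ = 211840.00 in³.
x̄ = 134080.00/4640.00 = 28.90 in; ȳ = 211840.00/4640.00 = 45.66 in.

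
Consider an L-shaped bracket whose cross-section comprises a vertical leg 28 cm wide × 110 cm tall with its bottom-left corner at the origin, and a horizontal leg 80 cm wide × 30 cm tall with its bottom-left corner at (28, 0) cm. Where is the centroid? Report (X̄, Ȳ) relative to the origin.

Part | A | x̄ᵢ | ȳᵢ | A·x̄ᵢ | A·ȳᵢ
vertical leg | 3080.00 | 14.00 | 55.00 | 43120.00 | 169400.00
horizontal leg | 2400.00 | 68.00 | 15.00 | 163200.00 | 36000.00
Σ | 5480.00 |  |  | 206320.00 | 205400.00
X̄ = 206320.00 / 5480.00 = 37.65 cm
Ȳ = 205400.00 / 5480.00 = 37.48 cm

X̄ = 37.65 cm, Ȳ = 37.48 cm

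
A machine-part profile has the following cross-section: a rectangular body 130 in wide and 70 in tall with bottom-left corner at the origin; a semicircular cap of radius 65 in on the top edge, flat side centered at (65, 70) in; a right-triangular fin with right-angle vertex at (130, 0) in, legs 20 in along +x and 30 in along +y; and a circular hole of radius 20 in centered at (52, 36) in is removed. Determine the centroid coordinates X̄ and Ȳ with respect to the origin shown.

X̄ = 67.56 in, Ȳ = 62.51 in

rectangular body: A = 130 × 70 = 9100.00, centroid at (65.00, 35.00).
semicircular top: A = ½π·65² = 6636.61, centroid at (65.00, 97.59).
triangular fin: A = ½·20·30 = 300.00, centroid at (136.67, 10.00).
hole: A = −π·20² = -1256.64, centroid at (52.00, 36.00).
ΣA = 14779.98 in², ΣAX̄ = 998534.81 in³, ΣAȲ = 923907.41 in³.
X̄ = 998534.81/14779.98 = 67.56 in; Ȳ = 923907.41/14779.98 = 62.51 in.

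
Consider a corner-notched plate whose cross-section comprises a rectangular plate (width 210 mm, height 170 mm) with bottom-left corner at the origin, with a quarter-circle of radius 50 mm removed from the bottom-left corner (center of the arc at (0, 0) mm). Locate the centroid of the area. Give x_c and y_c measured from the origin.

Part | A | x̄ᵢ | ȳᵢ | A·x̄ᵢ | A·ȳᵢ
plate | 35700.00 | 105.00 | 85.00 | 3748500.00 | 3034500.00
removed quarter-circle | -1963.50 | 21.22 | 21.22 | -41666.67 | -41666.67
Σ | 33736.50 |  |  | 3706833.33 | 2992833.33
x_c = 3706833.33 / 33736.50 = 109.88 mm
y_c = 2992833.33 / 33736.50 = 88.71 mm

x_c = 109.88 mm, y_c = 88.71 mm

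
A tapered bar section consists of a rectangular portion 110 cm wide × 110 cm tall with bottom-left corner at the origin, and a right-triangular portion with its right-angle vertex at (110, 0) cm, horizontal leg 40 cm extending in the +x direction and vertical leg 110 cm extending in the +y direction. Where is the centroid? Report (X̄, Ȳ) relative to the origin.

rectangular portion: A = 110 × 110 = 12100.00, centroid at (55.00, 55.00).
triangular portion: A = ½·40·110 = 2200.00, centroid at (123.33, 36.67).
ΣA = 14300.00 cm²
ΣAX̄ = (12100.00)(55.00) + (2200.00)(123.33) = 936833.33 cm³
ΣAȲ = (12100.00)(55.00) + (2200.00)(36.67) = 746166.67 cm³
X̄ = 936833.33 / 14300.00 = 65.51 cm
Ȳ = 746166.67 / 14300.00 = 52.18 cm

X̄ = 65.51 cm, Ȳ = 52.18 cm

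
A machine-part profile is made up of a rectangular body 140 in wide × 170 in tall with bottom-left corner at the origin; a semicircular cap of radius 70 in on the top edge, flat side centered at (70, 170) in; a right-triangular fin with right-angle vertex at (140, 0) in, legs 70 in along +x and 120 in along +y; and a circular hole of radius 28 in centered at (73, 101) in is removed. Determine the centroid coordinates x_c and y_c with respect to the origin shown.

Part | A | x̄ᵢ | ȳᵢ | A·x̄ᵢ | A·ȳᵢ
rectangular body | 23800.00 | 70.00 | 85.00 | 1666000.00 | 2023000.00
semicircular top | 7696.90 | 70.00 | 199.71 | 538783.14 | 1537140.01
triangular fin | 4200.00 | 163.33 | 40.00 | 686000.00 | 168000.00
hole | -2463.01 | 73.00 | 101.00 | -179799.63 | -248763.87
Σ | 33233.89 |  |  | 2710983.51 | 3479376.13
x_c = 2710983.51 / 33233.89 = 81.57 in
y_c = 3479376.13 / 33233.89 = 104.69 in

x_c = 81.57 in, y_c = 104.69 in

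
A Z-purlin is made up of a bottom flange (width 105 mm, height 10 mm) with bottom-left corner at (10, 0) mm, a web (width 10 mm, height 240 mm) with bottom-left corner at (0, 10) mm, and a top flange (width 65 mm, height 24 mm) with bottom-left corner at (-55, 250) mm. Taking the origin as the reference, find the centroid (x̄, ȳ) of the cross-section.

bottom flange: A = 105 × 10 = 1050.00, centroid at (62.50, 5.00).
web: A = 10 × 240 = 2400.00, centroid at (5.00, 130.00).
top flange: A = 65 × 24 = 1560.00, centroid at (-22.50, 262.00).
ΣA = 5010.00 mm²
ΣAx̄ = (1050.00)(62.50) + (2400.00)(5.00) + (1560.00)(-22.50) = 42525.00 mm³
ΣAȳ = (1050.00)(5.00) + (2400.00)(130.00) + (1560.00)(262.00) = 725970.00 mm³
x̄ = 42525.00 / 5010.00 = 8.49 mm
ȳ = 725970.00 / 5010.00 = 144.90 mm

x̄ = 8.49 mm, ȳ = 144.90 mm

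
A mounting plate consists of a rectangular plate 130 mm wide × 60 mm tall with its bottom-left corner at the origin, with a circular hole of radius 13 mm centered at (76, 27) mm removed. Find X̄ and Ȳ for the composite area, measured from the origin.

plate: A = 130 × 60 = 7800.00, centroid at (65.00, 30.00).
hole: A = −π·13² = -530.93, centroid at (76.00, 27.00).
ΣA = 7269.07 mm²
ΣAX̄ = (7800.00)(65.00) + (-530.93)(76.00) = 466649.38 mm³
ΣAȲ = (7800.00)(30.00) + (-530.93)(27.00) = 219664.91 mm³
X̄ = 466649.38 / 7269.07 = 64.20 mm
Ȳ = 219664.91 / 7269.07 = 30.22 mm

X̄ = 64.20 mm, Ȳ = 30.22 mm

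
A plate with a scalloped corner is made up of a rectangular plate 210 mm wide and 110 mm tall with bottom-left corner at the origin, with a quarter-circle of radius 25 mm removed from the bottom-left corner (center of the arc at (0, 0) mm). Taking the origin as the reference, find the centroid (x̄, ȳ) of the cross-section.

Part | A | x̄ᵢ | ȳᵢ | A·x̄ᵢ | A·ȳᵢ
plate | 23100.00 | 105.00 | 55.00 | 2425500.00 | 1270500.00
removed quarter-circle | -490.87 | 10.61 | 10.61 | -5208.33 | -5208.33
Σ | 22609.13 |  |  | 2420291.67 | 1265291.67
x̄ = 2420291.67 / 22609.13 = 107.05 mm
ȳ = 1265291.67 / 22609.13 = 55.96 mm

x̄ = 107.05 mm, ȳ = 55.96 mm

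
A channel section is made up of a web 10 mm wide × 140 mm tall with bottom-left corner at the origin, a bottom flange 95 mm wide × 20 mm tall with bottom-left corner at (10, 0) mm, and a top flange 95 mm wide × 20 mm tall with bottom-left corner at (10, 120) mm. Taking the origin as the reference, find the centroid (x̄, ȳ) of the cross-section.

Part | A | x̄ᵢ | ȳᵢ | A·x̄ᵢ | A·ȳᵢ
web | 1400.00 | 5.00 | 70.00 | 7000.00 | 98000.00
bottom flange | 1900.00 | 57.50 | 10.00 | 109250.00 | 19000.00
top flange | 1900.00 | 57.50 | 130.00 | 109250.00 | 247000.00
Σ | 5200.00 |  |  | 225500.00 | 364000.00
x̄ = 225500.00 / 5200.00 = 43.37 mm
ȳ = 364000.00 / 5200.00 = 70.00 mm

x̄ = 43.37 mm, ȳ = 70.00 mm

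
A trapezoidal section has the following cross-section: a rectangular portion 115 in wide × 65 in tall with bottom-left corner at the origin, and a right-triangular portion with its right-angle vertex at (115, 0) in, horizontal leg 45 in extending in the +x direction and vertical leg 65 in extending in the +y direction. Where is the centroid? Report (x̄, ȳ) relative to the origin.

x̄ = 69.36 in, ȳ = 30.73 in

Part | A | x̄ᵢ | ȳᵢ | A·x̄ᵢ | A·ȳᵢ
rectangular portion | 7475.00 | 57.50 | 32.50 | 429812.50 | 242937.50
triangular portion | 1462.50 | 130.00 | 21.67 | 190125.00 | 31687.50
Σ | 8937.50 |  |  | 619937.50 | 274625.00
x̄ = 619937.50 / 8937.50 = 69.36 in
ȳ = 274625.00 / 8937.50 = 30.73 in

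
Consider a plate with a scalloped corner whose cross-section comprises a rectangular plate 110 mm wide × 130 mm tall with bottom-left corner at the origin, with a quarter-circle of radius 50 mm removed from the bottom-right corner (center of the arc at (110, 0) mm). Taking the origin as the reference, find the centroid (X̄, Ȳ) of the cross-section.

plate: A = 110 × 130 = 14300.00, centroid at (55.00, 65.00).
removed quarter-circle: A = −¼π·50² = -1963.50, centroid at (88.78, 21.22).
ΣA = 12336.50 mm², ΣAX̄ = 612182.17 mm³, ΣAȲ = 887833.33 mm³.
X̄ = 612182.17/12336.50 = 49.62 mm; Ȳ = 887833.33/12336.50 = 71.97 mm.

X̄ = 49.62 mm, Ȳ = 71.97 mm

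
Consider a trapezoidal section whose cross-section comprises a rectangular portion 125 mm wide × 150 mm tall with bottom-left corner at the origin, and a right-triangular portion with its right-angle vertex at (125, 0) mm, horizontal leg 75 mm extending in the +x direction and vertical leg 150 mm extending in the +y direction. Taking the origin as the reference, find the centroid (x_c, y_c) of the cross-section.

rectangular portion: A = 125 × 150 = 18750.00, centroid at (62.50, 75.00).
triangular portion: A = ½·75·150 = 5625.00, centroid at (150.00, 50.00).
ΣA = 24375.00 mm²
ΣAx_c = (18750.00)(62.50) + (5625.00)(150.00) = 2015625.00 mm³
ΣAy_c = (18750.00)(75.00) + (5625.00)(50.00) = 1687500.00 mm³
x_c = 2015625.00 / 24375.00 = 82.69 mm
y_c = 1687500.00 / 24375.00 = 69.23 mm

x_c = 82.69 mm, y_c = 69.23 mm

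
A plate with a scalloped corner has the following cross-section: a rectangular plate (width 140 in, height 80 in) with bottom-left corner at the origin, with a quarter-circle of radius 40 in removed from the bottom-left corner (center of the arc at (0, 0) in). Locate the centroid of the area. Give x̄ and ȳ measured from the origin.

x̄ = 76.70 in, ȳ = 42.91 in

Part | A | x̄ᵢ | ȳᵢ | A·x̄ᵢ | A·ȳᵢ
plate | 11200.00 | 70.00 | 40.00 | 784000.00 | 448000.00
removed quarter-circle | -1256.64 | 16.98 | 16.98 | -21333.33 | -21333.33
Σ | 9943.36 |  |  | 762666.67 | 426666.67
x̄ = 762666.67 / 9943.36 = 76.70 in
ȳ = 426666.67 / 9943.36 = 42.91 in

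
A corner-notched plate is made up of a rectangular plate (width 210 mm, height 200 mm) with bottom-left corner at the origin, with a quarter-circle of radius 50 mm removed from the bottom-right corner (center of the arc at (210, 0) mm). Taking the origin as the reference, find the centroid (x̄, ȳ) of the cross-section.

x̄ = 100.89 mm, ȳ = 103.86 mm

Part | A | x̄ᵢ | ȳᵢ | A·x̄ᵢ | A·ȳᵢ
plate | 42000.00 | 105.00 | 100.00 | 4410000.00 | 4200000.00
removed quarter-circle | -1963.50 | 188.78 | 21.22 | -370667.37 | -41666.67
Σ | 40036.50 |  |  | 4039332.63 | 4158333.33
x̄ = 4039332.63 / 40036.50 = 100.89 mm
ȳ = 4158333.33 / 40036.50 = 103.86 mm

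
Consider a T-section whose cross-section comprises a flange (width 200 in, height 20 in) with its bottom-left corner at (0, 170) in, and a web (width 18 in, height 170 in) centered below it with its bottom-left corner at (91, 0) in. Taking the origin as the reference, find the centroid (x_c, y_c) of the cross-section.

web: A = 18 × 170 = 3060.00, centroid at (100.00, 85.00).
flange: A = 200 × 20 = 4000.00, centroid at (100.00, 180.00).
ΣA = 7060.00 in², ΣAx_c = 706000.00 in³, ΣAy_c = 980100.00 in³.
x_c = 706000.00/7060.00 = 100.00 in; y_c = 980100.00/7060.00 = 138.82 in.

x_c = 100.00 in, y_c = 138.82 in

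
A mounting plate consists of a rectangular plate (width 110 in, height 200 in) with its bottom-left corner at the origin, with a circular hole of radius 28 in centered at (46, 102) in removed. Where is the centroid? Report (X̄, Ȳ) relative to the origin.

Part | A | x̄ᵢ | ȳᵢ | A·x̄ᵢ | A·ȳᵢ
plate | 22000.00 | 55.00 | 100.00 | 1210000.00 | 2200000.00
hole | -2463.01 | 46.00 | 102.00 | -113298.40 | -251226.88
Σ | 19536.99 |  |  | 1096701.60 | 1948773.12
X̄ = 1096701.60 / 19536.99 = 56.13 in
Ȳ = 1948773.12 / 19536.99 = 99.75 in

X̄ = 56.13 in, Ȳ = 99.75 in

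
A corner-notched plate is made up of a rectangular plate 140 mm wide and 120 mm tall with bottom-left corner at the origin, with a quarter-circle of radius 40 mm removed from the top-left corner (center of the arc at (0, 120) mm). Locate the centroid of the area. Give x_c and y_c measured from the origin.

x_c = 74.29 mm, y_c = 56.52 mm

Part | A | x̄ᵢ | ȳᵢ | A·x̄ᵢ | A·ȳᵢ
plate | 16800.00 | 70.00 | 60.00 | 1176000.00 | 1008000.00
removed quarter-circle | -1256.64 | 16.98 | 103.02 | -21333.33 | -129463.11
Σ | 15543.36 |  |  | 1154666.67 | 878536.89
x_c = 1154666.67 / 15543.36 = 74.29 mm
y_c = 878536.89 / 15543.36 = 56.52 mm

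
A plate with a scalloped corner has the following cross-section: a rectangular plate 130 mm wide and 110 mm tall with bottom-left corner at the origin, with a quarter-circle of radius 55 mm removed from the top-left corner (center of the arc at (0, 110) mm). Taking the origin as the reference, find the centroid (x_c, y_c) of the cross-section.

x_c = 73.30 mm, y_c = 48.69 mm

plate: A = 130 × 110 = 14300.00, centroid at (65.00, 55.00).
removed quarter-circle: A = −¼π·55² = -2375.83, centroid at (23.34, 86.66).
ΣA = 11924.17 mm², ΣAx_c = 874041.67 mm³, ΣAy_c = 580617.09 mm³.
x_c = 874041.67/11924.17 = 73.30 mm; y_c = 580617.09/11924.17 = 48.69 mm.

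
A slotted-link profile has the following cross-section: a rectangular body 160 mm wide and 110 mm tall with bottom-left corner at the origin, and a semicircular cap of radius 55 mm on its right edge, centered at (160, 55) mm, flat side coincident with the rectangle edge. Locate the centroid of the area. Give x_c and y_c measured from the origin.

x_c = 101.97 mm, y_c = 55.00 mm

rectangular body: A = 160 × 110 = 17600.00, centroid at (80.00, 55.00).
semicircular end: A = ½π·55² = 4751.66, centroid at (183.34, 55.00).
ΣA = 22351.66 mm², ΣAx_c = 2279182.09 mm³, ΣAy_c = 1229341.24 mm³.
x_c = 2279182.09/22351.66 = 101.97 mm; y_c = 1229341.24/22351.66 = 55.00 mm.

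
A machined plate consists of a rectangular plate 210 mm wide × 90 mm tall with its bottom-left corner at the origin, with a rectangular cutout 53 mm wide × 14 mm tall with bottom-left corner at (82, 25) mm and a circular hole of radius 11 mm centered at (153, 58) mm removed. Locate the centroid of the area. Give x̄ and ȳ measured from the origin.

plate: A = 210 × 90 = 18900.00, centroid at (105.00, 45.00).
hole 1: A = −(53 × 14) = -742.00, centroid at (108.50, 32.00).
hole 2: A = −π·11² = -380.13, centroid at (153.00, 58.00).
ΣA = 17777.87 mm², ΣAx̄ = 1845832.70 mm³, ΣAȳ = 804708.30 mm³.
x̄ = 1845832.70/17777.87 = 103.83 mm; ȳ = 804708.30/17777.87 = 45.26 mm.

x̄ = 103.83 mm, ȳ = 45.26 mm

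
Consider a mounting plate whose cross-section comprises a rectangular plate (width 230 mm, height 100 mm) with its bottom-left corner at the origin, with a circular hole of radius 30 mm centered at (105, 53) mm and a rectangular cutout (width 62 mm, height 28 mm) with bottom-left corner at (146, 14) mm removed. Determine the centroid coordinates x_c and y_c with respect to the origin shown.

x_c = 110.70 mm, y_c = 51.61 mm

plate: A = 230 × 100 = 23000.00, centroid at (115.00, 50.00).
hole 1: A = −π·30² = -2827.43, centroid at (105.00, 53.00).
hole 2: A = −(62 × 28) = -1736.00, centroid at (177.00, 28.00).
ΣA = 18436.57 mm², ΣAx_c = 2040847.49 mm³, ΣAy_c = 951538.03 mm³.
x_c = 2040847.49/18436.57 = 110.70 mm; y_c = 951538.03/18436.57 = 51.61 mm.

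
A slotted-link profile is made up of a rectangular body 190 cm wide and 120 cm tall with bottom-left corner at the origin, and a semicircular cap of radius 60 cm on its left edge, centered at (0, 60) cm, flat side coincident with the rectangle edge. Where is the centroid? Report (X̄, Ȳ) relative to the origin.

Part | A | x̄ᵢ | ȳᵢ | A·x̄ᵢ | A·ȳᵢ
rectangular body | 22800.00 | 95.00 | 60.00 | 2166000.00 | 1368000.00
semicircular end | 5654.87 | -25.46 | 60.00 | -144000.00 | 339292.01
Σ | 28454.87 |  |  | 2022000.00 | 1707292.01
X̄ = 2022000.00 / 28454.87 = 71.06 cm
Ȳ = 1707292.01 / 28454.87 = 60.00 cm

X̄ = 71.06 cm, Ȳ = 60.00 cm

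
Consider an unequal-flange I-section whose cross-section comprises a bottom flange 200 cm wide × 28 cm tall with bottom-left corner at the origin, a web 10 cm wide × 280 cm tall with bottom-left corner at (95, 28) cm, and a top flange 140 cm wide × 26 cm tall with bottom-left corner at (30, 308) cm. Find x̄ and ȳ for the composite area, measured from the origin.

bottom flange: A = 200 × 28 = 5600.00, centroid at (100.00, 14.00).
web: A = 10 × 280 = 2800.00, centroid at (100.00, 168.00).
top flange: A = 140 × 26 = 3640.00, centroid at (100.00, 321.00).
ΣA = 12040.00 cm², ΣAx̄ = 1204000.00 cm³, ΣAȳ = 1717240.00 cm³.
x̄ = 1204000.00/12040.00 = 100.00 cm; ȳ = 1717240.00/12040.00 = 142.63 cm.

x̄ = 100.00 cm, ȳ = 142.63 cm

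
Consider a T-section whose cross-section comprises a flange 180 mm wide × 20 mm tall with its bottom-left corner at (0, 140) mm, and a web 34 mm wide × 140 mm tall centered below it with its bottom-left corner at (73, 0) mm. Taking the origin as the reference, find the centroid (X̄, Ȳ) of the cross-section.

web: A = 34 × 140 = 4760.00, centroid at (90.00, 70.00).
flange: A = 180 × 20 = 3600.00, centroid at (90.00, 150.00).
ΣA = 8360.00 mm²
ΣAX̄ = (4760.00)(90.00) + (3600.00)(90.00) = 752400.00 mm³
ΣAȲ = (4760.00)(70.00) + (3600.00)(150.00) = 873200.00 mm³
X̄ = 752400.00 / 8360.00 = 90.00 mm
Ȳ = 873200.00 / 8360.00 = 104.45 mm

X̄ = 90.00 mm, Ȳ = 104.45 mm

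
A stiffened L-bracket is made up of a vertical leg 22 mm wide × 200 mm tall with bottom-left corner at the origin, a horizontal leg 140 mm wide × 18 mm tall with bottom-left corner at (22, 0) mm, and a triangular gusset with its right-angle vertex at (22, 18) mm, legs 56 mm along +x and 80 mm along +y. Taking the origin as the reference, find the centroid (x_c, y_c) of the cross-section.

Part | A | x̄ᵢ | ȳᵢ | A·x̄ᵢ | A·ȳᵢ
vertical leg | 4400.00 | 11.00 | 100.00 | 48400.00 | 440000.00
horizontal leg | 2520.00 | 92.00 | 9.00 | 231840.00 | 22680.00
gusset | 2240.00 | 40.67 | 44.67 | 91093.33 | 100053.33
Σ | 9160.00 |  |  | 371333.33 | 562733.33
x_c = 371333.33 / 9160.00 = 40.54 mm
y_c = 562733.33 / 9160.00 = 61.43 mm

x_c = 40.54 mm, y_c = 61.43 mm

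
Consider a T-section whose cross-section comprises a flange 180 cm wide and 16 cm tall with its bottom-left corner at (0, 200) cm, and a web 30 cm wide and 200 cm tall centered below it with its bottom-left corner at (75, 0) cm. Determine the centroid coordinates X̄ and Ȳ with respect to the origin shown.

Part | A | x̄ᵢ | ȳᵢ | A·x̄ᵢ | A·ȳᵢ
web | 6000.00 | 90.00 | 100.00 | 540000.00 | 600000.00
flange | 2880.00 | 90.00 | 208.00 | 259200.00 | 599040.00
Σ | 8880.00 |  |  | 799200.00 | 1199040.00
X̄ = 799200.00 / 8880.00 = 90.00 cm
Ȳ = 1199040.00 / 8880.00 = 135.03 cm

X̄ = 90.00 cm, Ȳ = 135.03 cm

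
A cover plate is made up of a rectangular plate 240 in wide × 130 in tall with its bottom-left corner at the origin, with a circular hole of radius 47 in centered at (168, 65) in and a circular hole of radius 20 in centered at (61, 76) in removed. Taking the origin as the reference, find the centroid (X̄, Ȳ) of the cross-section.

X̄ = 108.74 in, Ȳ = 64.40 in

Part | A | x̄ᵢ | ȳᵢ | A·x̄ᵢ | A·ȳᵢ
plate | 31200.00 | 120.00 | 65.00 | 3744000.00 | 2028000.00
hole 1 | -6939.78 | 168.00 | 65.00 | -1165882.73 | -451085.58
hole 2 | -1256.64 | 61.00 | 76.00 | -76654.86 | -95504.42
Σ | 23003.58 |  |  | 2501462.41 | 1481410.00
X̄ = 2501462.41 / 23003.58 = 108.74 in
Ȳ = 1481410.00 / 23003.58 = 64.40 in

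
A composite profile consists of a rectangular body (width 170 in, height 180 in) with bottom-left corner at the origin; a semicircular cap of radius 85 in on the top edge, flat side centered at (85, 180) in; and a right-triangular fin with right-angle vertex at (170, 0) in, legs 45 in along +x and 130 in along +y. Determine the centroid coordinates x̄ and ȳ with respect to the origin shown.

rectangular body: A = 170 × 180 = 30600.00, centroid at (85.00, 90.00).
semicircular top: A = ½π·85² = 11349.00, centroid at (85.00, 216.08).
triangular fin: A = ½·45·130 = 2925.00, centroid at (185.00, 43.33).
ΣA = 44874.00 in², ΣAx̄ = 4106790.29 in³, ΣAȳ = 5332987.29 in³.
x̄ = 4106790.29/44874.00 = 91.52 in; ȳ = 5332987.29/44874.00 = 118.84 in.

x̄ = 91.52 in, ȳ = 118.84 in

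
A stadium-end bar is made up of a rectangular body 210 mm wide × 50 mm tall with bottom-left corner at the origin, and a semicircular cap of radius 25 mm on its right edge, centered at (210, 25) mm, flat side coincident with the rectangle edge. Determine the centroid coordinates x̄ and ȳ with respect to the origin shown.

Part | A | x̄ᵢ | ȳᵢ | A·x̄ᵢ | A·ȳᵢ
rectangular body | 10500.00 | 105.00 | 25.00 | 1102500.00 | 262500.00
semicircular end | 981.75 | 220.61 | 25.00 | 216583.68 | 24543.69
Σ | 11481.75 |  |  | 1319083.68 | 287043.69
x̄ = 1319083.68 / 11481.75 = 114.89 mm
ȳ = 287043.69 / 11481.75 = 25.00 mm

x̄ = 114.89 mm, ȳ = 25.00 mm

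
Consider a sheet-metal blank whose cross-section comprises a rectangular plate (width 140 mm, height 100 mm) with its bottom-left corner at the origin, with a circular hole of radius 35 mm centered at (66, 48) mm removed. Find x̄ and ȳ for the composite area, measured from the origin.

x̄ = 71.52 mm, ȳ = 50.76 mm

plate: A = 140 × 100 = 14000.00, centroid at (70.00, 50.00).
hole: A = −π·35² = -3848.45, centroid at (66.00, 48.00).
ΣA = 10151.55 mm²
ΣAx̄ = (14000.00)(70.00) + (-3848.45)(66.00) = 726002.23 mm³
ΣAȳ = (14000.00)(50.00) + (-3848.45)(48.00) = 515274.35 mm³
x̄ = 726002.23 / 10151.55 = 71.52 mm
ȳ = 515274.35 / 10151.55 = 50.76 mm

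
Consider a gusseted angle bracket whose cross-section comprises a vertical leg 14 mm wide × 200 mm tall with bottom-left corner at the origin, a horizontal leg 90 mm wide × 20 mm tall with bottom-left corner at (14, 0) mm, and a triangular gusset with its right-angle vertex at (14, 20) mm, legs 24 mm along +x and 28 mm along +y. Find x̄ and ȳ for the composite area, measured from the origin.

x̄ = 26.98 mm, ȳ = 62.37 mm

Part | A | x̄ᵢ | ȳᵢ | A·x̄ᵢ | A·ȳᵢ
vertical leg | 2800.00 | 7.00 | 100.00 | 19600.00 | 280000.00
horizontal leg | 1800.00 | 59.00 | 10.00 | 106200.00 | 18000.00
gusset | 336.00 | 22.00 | 29.33 | 7392.00 | 9856.00
Σ | 4936.00 |  |  | 133192.00 | 307856.00
x̄ = 133192.00 / 4936.00 = 26.98 mm
ȳ = 307856.00 / 4936.00 = 62.37 mm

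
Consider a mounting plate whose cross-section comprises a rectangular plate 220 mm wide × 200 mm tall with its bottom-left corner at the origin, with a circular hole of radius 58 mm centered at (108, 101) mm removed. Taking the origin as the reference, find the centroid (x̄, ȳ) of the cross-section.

x̄ = 110.63 mm, ȳ = 99.68 mm

plate: A = 220 × 200 = 44000.00, centroid at (110.00, 100.00).
hole: A = −π·58² = -10568.32, centroid at (108.00, 101.00).
ΣA = 33431.68 mm²
ΣAx̄ = (44000.00)(110.00) + (-10568.32)(108.00) = 3698621.69 mm³
ΣAȳ = (44000.00)(100.00) + (-10568.32)(101.00) = 3332599.91 mm³
x̄ = 3698621.69 / 33431.68 = 110.63 mm
ȳ = 3332599.91 / 33431.68 = 99.68 mm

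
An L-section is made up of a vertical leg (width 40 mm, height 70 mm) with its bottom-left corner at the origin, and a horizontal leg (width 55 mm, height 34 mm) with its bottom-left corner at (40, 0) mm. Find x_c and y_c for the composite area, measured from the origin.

Part | A | x̄ᵢ | ȳᵢ | A·x̄ᵢ | A·ȳᵢ
vertical leg | 2800.00 | 20.00 | 35.00 | 56000.00 | 98000.00
horizontal leg | 1870.00 | 67.50 | 17.00 | 126225.00 | 31790.00
Σ | 4670.00 |  |  | 182225.00 | 129790.00
x_c = 182225.00 / 4670.00 = 39.02 mm
y_c = 129790.00 / 4670.00 = 27.79 mm

x_c = 39.02 mm, y_c = 27.79 mm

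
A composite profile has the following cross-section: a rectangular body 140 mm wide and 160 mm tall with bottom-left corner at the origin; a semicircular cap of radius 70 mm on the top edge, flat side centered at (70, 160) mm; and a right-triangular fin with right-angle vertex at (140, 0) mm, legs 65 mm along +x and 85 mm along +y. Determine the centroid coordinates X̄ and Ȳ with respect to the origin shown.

X̄ = 77.71 mm, Ȳ = 101.35 mm

rectangular body: A = 140 × 160 = 22400.00, centroid at (70.00, 80.00).
semicircular top: A = ½π·70² = 7696.90, centroid at (70.00, 189.71).
triangular fin: A = ½·65·85 = 2762.50, centroid at (161.67, 28.33).
ΣA = 32859.40 mm², ΣAX̄ = 2553387.31 mm³, ΣAȲ = 3330441.82 mm³.
X̄ = 2553387.31/32859.40 = 77.71 mm; Ȳ = 3330441.82/32859.40 = 101.35 mm.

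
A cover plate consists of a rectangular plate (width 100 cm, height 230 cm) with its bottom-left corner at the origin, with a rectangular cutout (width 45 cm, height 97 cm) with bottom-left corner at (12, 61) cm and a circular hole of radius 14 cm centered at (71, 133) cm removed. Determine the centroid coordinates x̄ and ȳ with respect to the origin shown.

x̄ = 53.04 cm, ȳ = 115.72 cm

Part | A | x̄ᵢ | ȳᵢ | A·x̄ᵢ | A·ȳᵢ
plate | 23000.00 | 50.00 | 115.00 | 1150000.00 | 2645000.00
hole 1 | -4365.00 | 34.50 | 109.50 | -150592.50 | -477967.50
hole 2 | -615.75 | 71.00 | 133.00 | -43718.40 | -81895.04
Σ | 18019.25 |  |  | 955689.10 | 2085137.46
x̄ = 955689.10 / 18019.25 = 53.04 cm
ȳ = 2085137.46 / 18019.25 = 115.72 cm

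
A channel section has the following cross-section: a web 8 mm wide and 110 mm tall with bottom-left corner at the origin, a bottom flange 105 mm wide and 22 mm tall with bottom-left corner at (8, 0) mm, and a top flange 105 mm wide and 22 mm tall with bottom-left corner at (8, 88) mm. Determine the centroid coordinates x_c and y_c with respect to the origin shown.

Part | A | x̄ᵢ | ȳᵢ | A·x̄ᵢ | A·ȳᵢ
web | 880.00 | 4.00 | 55.00 | 3520.00 | 48400.00
bottom flange | 2310.00 | 60.50 | 11.00 | 139755.00 | 25410.00
top flange | 2310.00 | 60.50 | 99.00 | 139755.00 | 228690.00
Σ | 5500.00 |  |  | 283030.00 | 302500.00
x_c = 283030.00 / 5500.00 = 51.46 mm
y_c = 302500.00 / 5500.00 = 55.00 mm

x_c = 51.46 mm, y_c = 55.00 mm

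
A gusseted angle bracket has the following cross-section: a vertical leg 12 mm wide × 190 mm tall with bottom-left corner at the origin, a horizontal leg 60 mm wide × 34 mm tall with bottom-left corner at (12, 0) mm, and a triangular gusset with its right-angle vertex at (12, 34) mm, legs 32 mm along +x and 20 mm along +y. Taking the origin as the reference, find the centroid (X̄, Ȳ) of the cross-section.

X̄ = 22.98 mm, Ȳ = 56.96 mm

Part | A | x̄ᵢ | ȳᵢ | A·x̄ᵢ | A·ȳᵢ
vertical leg | 2280.00 | 6.00 | 95.00 | 13680.00 | 216600.00
horizontal leg | 2040.00 | 42.00 | 17.00 | 85680.00 | 34680.00
gusset | 320.00 | 22.67 | 40.67 | 7253.33 | 13013.33
Σ | 4640.00 |  |  | 106613.33 | 264293.33
X̄ = 106613.33 / 4640.00 = 22.98 mm
Ȳ = 264293.33 / 4640.00 = 56.96 mm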